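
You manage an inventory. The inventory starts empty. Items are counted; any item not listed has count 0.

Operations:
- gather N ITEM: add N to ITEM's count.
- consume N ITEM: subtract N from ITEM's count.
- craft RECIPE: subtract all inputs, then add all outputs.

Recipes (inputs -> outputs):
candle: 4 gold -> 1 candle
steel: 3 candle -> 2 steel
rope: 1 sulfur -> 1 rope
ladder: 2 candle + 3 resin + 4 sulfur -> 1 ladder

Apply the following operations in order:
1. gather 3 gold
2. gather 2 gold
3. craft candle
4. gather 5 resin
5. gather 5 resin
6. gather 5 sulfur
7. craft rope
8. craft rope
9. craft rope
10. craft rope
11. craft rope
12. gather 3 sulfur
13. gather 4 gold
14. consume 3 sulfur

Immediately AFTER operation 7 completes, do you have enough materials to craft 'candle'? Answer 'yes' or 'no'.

After 1 (gather 3 gold): gold=3
After 2 (gather 2 gold): gold=5
After 3 (craft candle): candle=1 gold=1
After 4 (gather 5 resin): candle=1 gold=1 resin=5
After 5 (gather 5 resin): candle=1 gold=1 resin=10
After 6 (gather 5 sulfur): candle=1 gold=1 resin=10 sulfur=5
After 7 (craft rope): candle=1 gold=1 resin=10 rope=1 sulfur=4

Answer: no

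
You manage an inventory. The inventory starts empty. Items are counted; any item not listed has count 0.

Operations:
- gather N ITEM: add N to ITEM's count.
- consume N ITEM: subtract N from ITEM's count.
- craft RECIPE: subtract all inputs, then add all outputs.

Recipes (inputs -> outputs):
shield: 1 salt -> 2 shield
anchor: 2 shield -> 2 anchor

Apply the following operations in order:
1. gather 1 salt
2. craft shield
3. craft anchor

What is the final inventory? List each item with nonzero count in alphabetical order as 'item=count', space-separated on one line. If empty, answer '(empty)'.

After 1 (gather 1 salt): salt=1
After 2 (craft shield): shield=2
After 3 (craft anchor): anchor=2

Answer: anchor=2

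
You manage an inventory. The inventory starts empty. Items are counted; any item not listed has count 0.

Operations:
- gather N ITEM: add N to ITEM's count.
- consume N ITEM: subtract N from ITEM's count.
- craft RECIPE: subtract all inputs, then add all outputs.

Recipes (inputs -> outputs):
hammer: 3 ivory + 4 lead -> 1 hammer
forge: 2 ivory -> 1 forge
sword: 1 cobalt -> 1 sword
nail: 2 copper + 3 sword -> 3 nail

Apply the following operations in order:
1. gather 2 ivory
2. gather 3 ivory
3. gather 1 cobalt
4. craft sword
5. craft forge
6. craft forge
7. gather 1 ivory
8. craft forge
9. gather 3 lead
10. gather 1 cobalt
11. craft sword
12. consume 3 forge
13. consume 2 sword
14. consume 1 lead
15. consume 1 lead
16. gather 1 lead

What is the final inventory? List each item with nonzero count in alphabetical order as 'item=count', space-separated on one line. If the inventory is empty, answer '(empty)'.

Answer: lead=2

Derivation:
After 1 (gather 2 ivory): ivory=2
After 2 (gather 3 ivory): ivory=5
After 3 (gather 1 cobalt): cobalt=1 ivory=5
After 4 (craft sword): ivory=5 sword=1
After 5 (craft forge): forge=1 ivory=3 sword=1
After 6 (craft forge): forge=2 ivory=1 sword=1
After 7 (gather 1 ivory): forge=2 ivory=2 sword=1
After 8 (craft forge): forge=3 sword=1
After 9 (gather 3 lead): forge=3 lead=3 sword=1
After 10 (gather 1 cobalt): cobalt=1 forge=3 lead=3 sword=1
After 11 (craft sword): forge=3 lead=3 sword=2
After 12 (consume 3 forge): lead=3 sword=2
After 13 (consume 2 sword): lead=3
After 14 (consume 1 lead): lead=2
After 15 (consume 1 lead): lead=1
After 16 (gather 1 lead): lead=2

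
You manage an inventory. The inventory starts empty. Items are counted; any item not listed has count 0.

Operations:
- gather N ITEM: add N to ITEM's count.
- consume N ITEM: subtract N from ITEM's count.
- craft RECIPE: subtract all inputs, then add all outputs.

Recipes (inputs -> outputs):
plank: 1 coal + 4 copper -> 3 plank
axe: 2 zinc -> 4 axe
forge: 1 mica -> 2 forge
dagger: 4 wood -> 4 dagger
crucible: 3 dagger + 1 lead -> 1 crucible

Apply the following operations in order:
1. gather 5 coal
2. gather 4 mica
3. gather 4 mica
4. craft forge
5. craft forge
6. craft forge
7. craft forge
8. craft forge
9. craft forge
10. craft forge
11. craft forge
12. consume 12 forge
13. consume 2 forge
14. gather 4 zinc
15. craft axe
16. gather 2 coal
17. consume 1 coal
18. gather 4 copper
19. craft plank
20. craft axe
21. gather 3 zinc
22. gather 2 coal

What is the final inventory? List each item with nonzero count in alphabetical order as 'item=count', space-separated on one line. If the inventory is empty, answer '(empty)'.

After 1 (gather 5 coal): coal=5
After 2 (gather 4 mica): coal=5 mica=4
After 3 (gather 4 mica): coal=5 mica=8
After 4 (craft forge): coal=5 forge=2 mica=7
After 5 (craft forge): coal=5 forge=4 mica=6
After 6 (craft forge): coal=5 forge=6 mica=5
After 7 (craft forge): coal=5 forge=8 mica=4
After 8 (craft forge): coal=5 forge=10 mica=3
After 9 (craft forge): coal=5 forge=12 mica=2
After 10 (craft forge): coal=5 forge=14 mica=1
After 11 (craft forge): coal=5 forge=16
After 12 (consume 12 forge): coal=5 forge=4
After 13 (consume 2 forge): coal=5 forge=2
After 14 (gather 4 zinc): coal=5 forge=2 zinc=4
After 15 (craft axe): axe=4 coal=5 forge=2 zinc=2
After 16 (gather 2 coal): axe=4 coal=7 forge=2 zinc=2
After 17 (consume 1 coal): axe=4 coal=6 forge=2 zinc=2
After 18 (gather 4 copper): axe=4 coal=6 copper=4 forge=2 zinc=2
After 19 (craft plank): axe=4 coal=5 forge=2 plank=3 zinc=2
After 20 (craft axe): axe=8 coal=5 forge=2 plank=3
After 21 (gather 3 zinc): axe=8 coal=5 forge=2 plank=3 zinc=3
After 22 (gather 2 coal): axe=8 coal=7 forge=2 plank=3 zinc=3

Answer: axe=8 coal=7 forge=2 plank=3 zinc=3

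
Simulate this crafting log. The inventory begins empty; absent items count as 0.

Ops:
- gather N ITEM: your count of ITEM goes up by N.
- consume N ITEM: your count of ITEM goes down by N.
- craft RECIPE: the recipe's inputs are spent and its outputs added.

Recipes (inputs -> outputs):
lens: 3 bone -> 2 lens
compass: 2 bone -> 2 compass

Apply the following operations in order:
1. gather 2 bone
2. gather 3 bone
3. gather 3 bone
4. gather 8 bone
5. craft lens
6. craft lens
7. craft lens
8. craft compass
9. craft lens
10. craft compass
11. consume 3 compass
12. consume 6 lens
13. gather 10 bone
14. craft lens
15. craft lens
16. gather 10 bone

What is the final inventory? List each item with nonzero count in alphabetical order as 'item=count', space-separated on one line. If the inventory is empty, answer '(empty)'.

Answer: bone=14 compass=1 lens=6

Derivation:
After 1 (gather 2 bone): bone=2
After 2 (gather 3 bone): bone=5
After 3 (gather 3 bone): bone=8
After 4 (gather 8 bone): bone=16
After 5 (craft lens): bone=13 lens=2
After 6 (craft lens): bone=10 lens=4
After 7 (craft lens): bone=7 lens=6
After 8 (craft compass): bone=5 compass=2 lens=6
After 9 (craft lens): bone=2 compass=2 lens=8
After 10 (craft compass): compass=4 lens=8
After 11 (consume 3 compass): compass=1 lens=8
After 12 (consume 6 lens): compass=1 lens=2
After 13 (gather 10 bone): bone=10 compass=1 lens=2
After 14 (craft lens): bone=7 compass=1 lens=4
After 15 (craft lens): bone=4 compass=1 lens=6
After 16 (gather 10 bone): bone=14 compass=1 lens=6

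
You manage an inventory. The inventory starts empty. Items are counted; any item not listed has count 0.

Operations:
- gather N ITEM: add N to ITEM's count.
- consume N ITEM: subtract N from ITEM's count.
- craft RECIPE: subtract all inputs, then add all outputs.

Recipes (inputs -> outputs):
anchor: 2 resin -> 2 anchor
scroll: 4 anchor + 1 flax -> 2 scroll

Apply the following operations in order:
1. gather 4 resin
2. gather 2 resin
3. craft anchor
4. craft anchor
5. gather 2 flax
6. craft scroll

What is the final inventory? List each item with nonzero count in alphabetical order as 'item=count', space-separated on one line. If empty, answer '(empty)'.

Answer: flax=1 resin=2 scroll=2

Derivation:
After 1 (gather 4 resin): resin=4
After 2 (gather 2 resin): resin=6
After 3 (craft anchor): anchor=2 resin=4
After 4 (craft anchor): anchor=4 resin=2
After 5 (gather 2 flax): anchor=4 flax=2 resin=2
After 6 (craft scroll): flax=1 resin=2 scroll=2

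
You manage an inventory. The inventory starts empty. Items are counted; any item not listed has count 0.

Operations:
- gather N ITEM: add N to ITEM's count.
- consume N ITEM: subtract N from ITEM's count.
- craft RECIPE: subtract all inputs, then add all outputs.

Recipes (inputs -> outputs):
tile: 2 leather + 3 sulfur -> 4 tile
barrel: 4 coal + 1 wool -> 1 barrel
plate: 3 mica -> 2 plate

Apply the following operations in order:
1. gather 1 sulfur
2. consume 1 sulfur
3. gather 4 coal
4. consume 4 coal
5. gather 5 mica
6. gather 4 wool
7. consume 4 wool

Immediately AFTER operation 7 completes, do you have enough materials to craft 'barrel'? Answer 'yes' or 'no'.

After 1 (gather 1 sulfur): sulfur=1
After 2 (consume 1 sulfur): (empty)
After 3 (gather 4 coal): coal=4
After 4 (consume 4 coal): (empty)
After 5 (gather 5 mica): mica=5
After 6 (gather 4 wool): mica=5 wool=4
After 7 (consume 4 wool): mica=5

Answer: no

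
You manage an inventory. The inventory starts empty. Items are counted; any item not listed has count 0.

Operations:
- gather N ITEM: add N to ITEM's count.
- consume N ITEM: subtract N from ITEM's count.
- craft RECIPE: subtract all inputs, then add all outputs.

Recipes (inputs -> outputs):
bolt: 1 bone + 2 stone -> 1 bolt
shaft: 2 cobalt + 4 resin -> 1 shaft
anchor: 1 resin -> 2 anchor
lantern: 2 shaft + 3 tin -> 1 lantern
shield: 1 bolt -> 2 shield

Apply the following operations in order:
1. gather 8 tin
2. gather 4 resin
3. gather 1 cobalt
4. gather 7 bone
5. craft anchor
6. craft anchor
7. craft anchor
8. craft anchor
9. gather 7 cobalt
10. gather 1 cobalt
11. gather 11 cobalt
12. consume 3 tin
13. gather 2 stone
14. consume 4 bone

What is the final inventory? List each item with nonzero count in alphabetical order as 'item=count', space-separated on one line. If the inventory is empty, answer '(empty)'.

Answer: anchor=8 bone=3 cobalt=20 stone=2 tin=5

Derivation:
After 1 (gather 8 tin): tin=8
After 2 (gather 4 resin): resin=4 tin=8
After 3 (gather 1 cobalt): cobalt=1 resin=4 tin=8
After 4 (gather 7 bone): bone=7 cobalt=1 resin=4 tin=8
After 5 (craft anchor): anchor=2 bone=7 cobalt=1 resin=3 tin=8
After 6 (craft anchor): anchor=4 bone=7 cobalt=1 resin=2 tin=8
After 7 (craft anchor): anchor=6 bone=7 cobalt=1 resin=1 tin=8
After 8 (craft anchor): anchor=8 bone=7 cobalt=1 tin=8
After 9 (gather 7 cobalt): anchor=8 bone=7 cobalt=8 tin=8
After 10 (gather 1 cobalt): anchor=8 bone=7 cobalt=9 tin=8
After 11 (gather 11 cobalt): anchor=8 bone=7 cobalt=20 tin=8
After 12 (consume 3 tin): anchor=8 bone=7 cobalt=20 tin=5
After 13 (gather 2 stone): anchor=8 bone=7 cobalt=20 stone=2 tin=5
After 14 (consume 4 bone): anchor=8 bone=3 cobalt=20 stone=2 tin=5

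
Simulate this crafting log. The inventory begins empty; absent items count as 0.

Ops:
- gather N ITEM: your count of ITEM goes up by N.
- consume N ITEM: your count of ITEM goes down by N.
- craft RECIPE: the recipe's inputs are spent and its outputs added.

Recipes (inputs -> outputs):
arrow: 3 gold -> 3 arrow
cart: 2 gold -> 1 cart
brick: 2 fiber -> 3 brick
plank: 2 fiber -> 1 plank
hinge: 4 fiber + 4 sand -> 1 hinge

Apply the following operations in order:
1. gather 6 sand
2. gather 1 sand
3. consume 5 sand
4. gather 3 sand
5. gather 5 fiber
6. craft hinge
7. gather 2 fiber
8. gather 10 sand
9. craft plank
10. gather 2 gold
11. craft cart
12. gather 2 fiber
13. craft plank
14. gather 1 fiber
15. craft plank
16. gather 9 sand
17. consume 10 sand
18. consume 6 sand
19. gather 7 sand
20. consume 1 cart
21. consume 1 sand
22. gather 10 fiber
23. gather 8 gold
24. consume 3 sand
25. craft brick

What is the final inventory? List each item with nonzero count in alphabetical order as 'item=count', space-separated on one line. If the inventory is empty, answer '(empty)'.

Answer: brick=3 fiber=8 gold=8 hinge=1 plank=3 sand=7

Derivation:
After 1 (gather 6 sand): sand=6
After 2 (gather 1 sand): sand=7
After 3 (consume 5 sand): sand=2
After 4 (gather 3 sand): sand=5
After 5 (gather 5 fiber): fiber=5 sand=5
After 6 (craft hinge): fiber=1 hinge=1 sand=1
After 7 (gather 2 fiber): fiber=3 hinge=1 sand=1
After 8 (gather 10 sand): fiber=3 hinge=1 sand=11
After 9 (craft plank): fiber=1 hinge=1 plank=1 sand=11
After 10 (gather 2 gold): fiber=1 gold=2 hinge=1 plank=1 sand=11
After 11 (craft cart): cart=1 fiber=1 hinge=1 plank=1 sand=11
After 12 (gather 2 fiber): cart=1 fiber=3 hinge=1 plank=1 sand=11
After 13 (craft plank): cart=1 fiber=1 hinge=1 plank=2 sand=11
After 14 (gather 1 fiber): cart=1 fiber=2 hinge=1 plank=2 sand=11
After 15 (craft plank): cart=1 hinge=1 plank=3 sand=11
After 16 (gather 9 sand): cart=1 hinge=1 plank=3 sand=20
After 17 (consume 10 sand): cart=1 hinge=1 plank=3 sand=10
After 18 (consume 6 sand): cart=1 hinge=1 plank=3 sand=4
After 19 (gather 7 sand): cart=1 hinge=1 plank=3 sand=11
After 20 (consume 1 cart): hinge=1 plank=3 sand=11
After 21 (consume 1 sand): hinge=1 plank=3 sand=10
After 22 (gather 10 fiber): fiber=10 hinge=1 plank=3 sand=10
After 23 (gather 8 gold): fiber=10 gold=8 hinge=1 plank=3 sand=10
After 24 (consume 3 sand): fiber=10 gold=8 hinge=1 plank=3 sand=7
After 25 (craft brick): brick=3 fiber=8 gold=8 hinge=1 plank=3 sand=7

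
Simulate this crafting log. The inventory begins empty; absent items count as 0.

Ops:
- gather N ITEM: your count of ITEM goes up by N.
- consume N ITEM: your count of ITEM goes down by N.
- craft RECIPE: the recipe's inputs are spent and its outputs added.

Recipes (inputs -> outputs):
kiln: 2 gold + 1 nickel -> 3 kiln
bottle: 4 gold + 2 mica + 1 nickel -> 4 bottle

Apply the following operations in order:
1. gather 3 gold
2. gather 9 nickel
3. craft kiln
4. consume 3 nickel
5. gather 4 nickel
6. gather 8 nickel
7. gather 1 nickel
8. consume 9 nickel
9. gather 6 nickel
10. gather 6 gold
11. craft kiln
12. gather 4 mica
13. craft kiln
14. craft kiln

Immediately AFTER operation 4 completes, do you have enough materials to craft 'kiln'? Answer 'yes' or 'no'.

After 1 (gather 3 gold): gold=3
After 2 (gather 9 nickel): gold=3 nickel=9
After 3 (craft kiln): gold=1 kiln=3 nickel=8
After 4 (consume 3 nickel): gold=1 kiln=3 nickel=5

Answer: no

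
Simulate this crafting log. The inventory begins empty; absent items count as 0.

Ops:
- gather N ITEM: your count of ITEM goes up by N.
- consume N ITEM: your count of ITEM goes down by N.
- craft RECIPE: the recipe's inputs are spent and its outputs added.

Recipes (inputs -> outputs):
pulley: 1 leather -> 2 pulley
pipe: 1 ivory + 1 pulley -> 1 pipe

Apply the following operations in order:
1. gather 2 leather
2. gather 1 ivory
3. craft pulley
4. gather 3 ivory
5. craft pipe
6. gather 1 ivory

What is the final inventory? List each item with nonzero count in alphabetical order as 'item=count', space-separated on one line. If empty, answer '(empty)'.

Answer: ivory=4 leather=1 pipe=1 pulley=1

Derivation:
After 1 (gather 2 leather): leather=2
After 2 (gather 1 ivory): ivory=1 leather=2
After 3 (craft pulley): ivory=1 leather=1 pulley=2
After 4 (gather 3 ivory): ivory=4 leather=1 pulley=2
After 5 (craft pipe): ivory=3 leather=1 pipe=1 pulley=1
After 6 (gather 1 ivory): ivory=4 leather=1 pipe=1 pulley=1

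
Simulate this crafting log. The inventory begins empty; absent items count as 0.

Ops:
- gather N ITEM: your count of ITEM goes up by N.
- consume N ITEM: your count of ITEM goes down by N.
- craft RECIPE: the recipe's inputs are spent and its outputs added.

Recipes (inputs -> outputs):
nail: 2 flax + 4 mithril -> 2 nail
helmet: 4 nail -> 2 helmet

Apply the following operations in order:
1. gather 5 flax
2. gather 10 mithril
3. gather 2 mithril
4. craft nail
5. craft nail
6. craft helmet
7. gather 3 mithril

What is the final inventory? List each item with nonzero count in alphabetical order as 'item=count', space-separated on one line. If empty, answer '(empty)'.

Answer: flax=1 helmet=2 mithril=7

Derivation:
After 1 (gather 5 flax): flax=5
After 2 (gather 10 mithril): flax=5 mithril=10
After 3 (gather 2 mithril): flax=5 mithril=12
After 4 (craft nail): flax=3 mithril=8 nail=2
After 5 (craft nail): flax=1 mithril=4 nail=4
After 6 (craft helmet): flax=1 helmet=2 mithril=4
After 7 (gather 3 mithril): flax=1 helmet=2 mithril=7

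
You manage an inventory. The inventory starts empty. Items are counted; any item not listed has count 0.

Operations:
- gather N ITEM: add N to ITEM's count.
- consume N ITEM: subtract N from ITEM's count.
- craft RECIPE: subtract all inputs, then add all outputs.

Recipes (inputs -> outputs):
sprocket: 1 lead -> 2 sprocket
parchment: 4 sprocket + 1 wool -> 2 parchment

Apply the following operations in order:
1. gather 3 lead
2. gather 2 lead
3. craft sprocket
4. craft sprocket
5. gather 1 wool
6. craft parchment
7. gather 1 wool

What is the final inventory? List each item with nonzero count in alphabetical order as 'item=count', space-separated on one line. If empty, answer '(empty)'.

Answer: lead=3 parchment=2 wool=1

Derivation:
After 1 (gather 3 lead): lead=3
After 2 (gather 2 lead): lead=5
After 3 (craft sprocket): lead=4 sprocket=2
After 4 (craft sprocket): lead=3 sprocket=4
After 5 (gather 1 wool): lead=3 sprocket=4 wool=1
After 6 (craft parchment): lead=3 parchment=2
After 7 (gather 1 wool): lead=3 parchment=2 wool=1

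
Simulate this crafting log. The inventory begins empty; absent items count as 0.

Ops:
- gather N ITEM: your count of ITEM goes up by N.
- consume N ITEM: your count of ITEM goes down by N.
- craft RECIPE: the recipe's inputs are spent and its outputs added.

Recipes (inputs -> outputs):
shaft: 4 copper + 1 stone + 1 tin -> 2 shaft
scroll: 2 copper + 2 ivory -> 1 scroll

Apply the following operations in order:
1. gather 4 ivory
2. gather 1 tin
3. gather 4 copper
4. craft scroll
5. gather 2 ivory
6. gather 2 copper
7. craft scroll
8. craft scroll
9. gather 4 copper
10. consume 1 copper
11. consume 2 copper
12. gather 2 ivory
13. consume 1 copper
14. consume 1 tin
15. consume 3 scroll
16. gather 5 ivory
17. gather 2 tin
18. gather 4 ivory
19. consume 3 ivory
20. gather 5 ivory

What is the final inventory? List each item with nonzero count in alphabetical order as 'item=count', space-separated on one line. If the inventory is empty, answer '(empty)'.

Answer: ivory=13 tin=2

Derivation:
After 1 (gather 4 ivory): ivory=4
After 2 (gather 1 tin): ivory=4 tin=1
After 3 (gather 4 copper): copper=4 ivory=4 tin=1
After 4 (craft scroll): copper=2 ivory=2 scroll=1 tin=1
After 5 (gather 2 ivory): copper=2 ivory=4 scroll=1 tin=1
After 6 (gather 2 copper): copper=4 ivory=4 scroll=1 tin=1
After 7 (craft scroll): copper=2 ivory=2 scroll=2 tin=1
After 8 (craft scroll): scroll=3 tin=1
After 9 (gather 4 copper): copper=4 scroll=3 tin=1
After 10 (consume 1 copper): copper=3 scroll=3 tin=1
After 11 (consume 2 copper): copper=1 scroll=3 tin=1
After 12 (gather 2 ivory): copper=1 ivory=2 scroll=3 tin=1
After 13 (consume 1 copper): ivory=2 scroll=3 tin=1
After 14 (consume 1 tin): ivory=2 scroll=3
After 15 (consume 3 scroll): ivory=2
After 16 (gather 5 ivory): ivory=7
After 17 (gather 2 tin): ivory=7 tin=2
After 18 (gather 4 ivory): ivory=11 tin=2
After 19 (consume 3 ivory): ivory=8 tin=2
After 20 (gather 5 ivory): ivory=13 tin=2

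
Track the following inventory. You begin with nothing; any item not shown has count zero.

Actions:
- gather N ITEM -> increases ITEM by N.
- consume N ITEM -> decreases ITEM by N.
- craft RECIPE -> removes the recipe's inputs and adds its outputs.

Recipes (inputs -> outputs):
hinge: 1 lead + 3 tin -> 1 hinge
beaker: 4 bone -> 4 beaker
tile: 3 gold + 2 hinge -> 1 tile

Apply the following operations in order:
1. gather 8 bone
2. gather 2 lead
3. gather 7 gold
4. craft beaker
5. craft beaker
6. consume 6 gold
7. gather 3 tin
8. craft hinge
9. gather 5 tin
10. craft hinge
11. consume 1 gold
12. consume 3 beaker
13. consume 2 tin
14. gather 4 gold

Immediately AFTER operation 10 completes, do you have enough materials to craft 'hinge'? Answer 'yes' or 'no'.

Answer: no

Derivation:
After 1 (gather 8 bone): bone=8
After 2 (gather 2 lead): bone=8 lead=2
After 3 (gather 7 gold): bone=8 gold=7 lead=2
After 4 (craft beaker): beaker=4 bone=4 gold=7 lead=2
After 5 (craft beaker): beaker=8 gold=7 lead=2
After 6 (consume 6 gold): beaker=8 gold=1 lead=2
After 7 (gather 3 tin): beaker=8 gold=1 lead=2 tin=3
After 8 (craft hinge): beaker=8 gold=1 hinge=1 lead=1
After 9 (gather 5 tin): beaker=8 gold=1 hinge=1 lead=1 tin=5
After 10 (craft hinge): beaker=8 gold=1 hinge=2 tin=2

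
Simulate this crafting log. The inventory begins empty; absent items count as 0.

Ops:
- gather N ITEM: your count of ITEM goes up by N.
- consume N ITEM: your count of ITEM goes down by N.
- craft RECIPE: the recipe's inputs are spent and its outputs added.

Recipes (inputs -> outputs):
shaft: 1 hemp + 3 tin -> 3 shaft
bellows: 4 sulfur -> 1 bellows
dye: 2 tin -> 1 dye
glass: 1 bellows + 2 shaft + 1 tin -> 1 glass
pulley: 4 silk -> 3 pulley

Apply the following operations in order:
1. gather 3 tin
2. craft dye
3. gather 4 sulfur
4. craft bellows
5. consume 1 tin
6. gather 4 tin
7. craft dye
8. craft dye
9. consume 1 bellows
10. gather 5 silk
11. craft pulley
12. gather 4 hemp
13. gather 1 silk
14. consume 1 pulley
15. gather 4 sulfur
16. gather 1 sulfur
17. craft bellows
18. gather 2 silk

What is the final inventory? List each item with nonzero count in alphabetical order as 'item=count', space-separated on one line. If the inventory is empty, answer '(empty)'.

Answer: bellows=1 dye=3 hemp=4 pulley=2 silk=4 sulfur=1

Derivation:
After 1 (gather 3 tin): tin=3
After 2 (craft dye): dye=1 tin=1
After 3 (gather 4 sulfur): dye=1 sulfur=4 tin=1
After 4 (craft bellows): bellows=1 dye=1 tin=1
After 5 (consume 1 tin): bellows=1 dye=1
After 6 (gather 4 tin): bellows=1 dye=1 tin=4
After 7 (craft dye): bellows=1 dye=2 tin=2
After 8 (craft dye): bellows=1 dye=3
After 9 (consume 1 bellows): dye=3
After 10 (gather 5 silk): dye=3 silk=5
After 11 (craft pulley): dye=3 pulley=3 silk=1
After 12 (gather 4 hemp): dye=3 hemp=4 pulley=3 silk=1
After 13 (gather 1 silk): dye=3 hemp=4 pulley=3 silk=2
After 14 (consume 1 pulley): dye=3 hemp=4 pulley=2 silk=2
After 15 (gather 4 sulfur): dye=3 hemp=4 pulley=2 silk=2 sulfur=4
After 16 (gather 1 sulfur): dye=3 hemp=4 pulley=2 silk=2 sulfur=5
After 17 (craft bellows): bellows=1 dye=3 hemp=4 pulley=2 silk=2 sulfur=1
After 18 (gather 2 silk): bellows=1 dye=3 hemp=4 pulley=2 silk=4 sulfur=1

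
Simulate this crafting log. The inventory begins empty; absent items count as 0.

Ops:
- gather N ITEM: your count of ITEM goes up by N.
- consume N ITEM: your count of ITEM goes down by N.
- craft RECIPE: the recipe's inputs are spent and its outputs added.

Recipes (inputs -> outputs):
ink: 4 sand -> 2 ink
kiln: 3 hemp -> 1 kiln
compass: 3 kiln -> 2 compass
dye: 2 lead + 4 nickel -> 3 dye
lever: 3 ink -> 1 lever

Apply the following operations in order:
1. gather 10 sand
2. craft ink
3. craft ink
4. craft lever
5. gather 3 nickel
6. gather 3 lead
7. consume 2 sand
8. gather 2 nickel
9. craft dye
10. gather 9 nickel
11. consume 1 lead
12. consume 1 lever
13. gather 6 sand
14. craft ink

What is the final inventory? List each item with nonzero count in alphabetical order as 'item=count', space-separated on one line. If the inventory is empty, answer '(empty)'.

After 1 (gather 10 sand): sand=10
After 2 (craft ink): ink=2 sand=6
After 3 (craft ink): ink=4 sand=2
After 4 (craft lever): ink=1 lever=1 sand=2
After 5 (gather 3 nickel): ink=1 lever=1 nickel=3 sand=2
After 6 (gather 3 lead): ink=1 lead=3 lever=1 nickel=3 sand=2
After 7 (consume 2 sand): ink=1 lead=3 lever=1 nickel=3
After 8 (gather 2 nickel): ink=1 lead=3 lever=1 nickel=5
After 9 (craft dye): dye=3 ink=1 lead=1 lever=1 nickel=1
After 10 (gather 9 nickel): dye=3 ink=1 lead=1 lever=1 nickel=10
After 11 (consume 1 lead): dye=3 ink=1 lever=1 nickel=10
After 12 (consume 1 lever): dye=3 ink=1 nickel=10
After 13 (gather 6 sand): dye=3 ink=1 nickel=10 sand=6
After 14 (craft ink): dye=3 ink=3 nickel=10 sand=2

Answer: dye=3 ink=3 nickel=10 sand=2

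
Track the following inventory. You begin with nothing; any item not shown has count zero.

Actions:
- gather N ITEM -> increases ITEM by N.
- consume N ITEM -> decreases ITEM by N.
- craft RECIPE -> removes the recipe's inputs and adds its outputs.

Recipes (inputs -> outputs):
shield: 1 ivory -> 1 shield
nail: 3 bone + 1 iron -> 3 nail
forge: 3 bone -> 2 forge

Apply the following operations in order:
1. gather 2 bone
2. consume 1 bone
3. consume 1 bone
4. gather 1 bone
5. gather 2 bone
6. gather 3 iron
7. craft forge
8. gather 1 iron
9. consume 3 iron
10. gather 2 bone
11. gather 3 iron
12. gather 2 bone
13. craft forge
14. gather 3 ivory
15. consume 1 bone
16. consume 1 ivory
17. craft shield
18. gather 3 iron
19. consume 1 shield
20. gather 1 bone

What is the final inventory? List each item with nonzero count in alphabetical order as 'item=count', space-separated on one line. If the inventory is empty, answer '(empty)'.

Answer: bone=1 forge=4 iron=7 ivory=1

Derivation:
After 1 (gather 2 bone): bone=2
After 2 (consume 1 bone): bone=1
After 3 (consume 1 bone): (empty)
After 4 (gather 1 bone): bone=1
After 5 (gather 2 bone): bone=3
After 6 (gather 3 iron): bone=3 iron=3
After 7 (craft forge): forge=2 iron=3
After 8 (gather 1 iron): forge=2 iron=4
After 9 (consume 3 iron): forge=2 iron=1
After 10 (gather 2 bone): bone=2 forge=2 iron=1
After 11 (gather 3 iron): bone=2 forge=2 iron=4
After 12 (gather 2 bone): bone=4 forge=2 iron=4
After 13 (craft forge): bone=1 forge=4 iron=4
After 14 (gather 3 ivory): bone=1 forge=4 iron=4 ivory=3
After 15 (consume 1 bone): forge=4 iron=4 ivory=3
After 16 (consume 1 ivory): forge=4 iron=4 ivory=2
After 17 (craft shield): forge=4 iron=4 ivory=1 shield=1
After 18 (gather 3 iron): forge=4 iron=7 ivory=1 shield=1
After 19 (consume 1 shield): forge=4 iron=7 ivory=1
After 20 (gather 1 bone): bone=1 forge=4 iron=7 ivory=1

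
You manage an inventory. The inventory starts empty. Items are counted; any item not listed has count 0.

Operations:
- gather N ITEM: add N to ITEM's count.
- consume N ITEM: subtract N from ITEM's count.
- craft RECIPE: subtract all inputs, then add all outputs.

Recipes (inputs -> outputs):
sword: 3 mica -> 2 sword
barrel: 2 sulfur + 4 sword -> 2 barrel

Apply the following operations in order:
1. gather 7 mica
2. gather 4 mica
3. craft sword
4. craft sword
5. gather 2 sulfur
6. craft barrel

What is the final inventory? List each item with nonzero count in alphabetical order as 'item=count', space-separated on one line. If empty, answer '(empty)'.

Answer: barrel=2 mica=5

Derivation:
After 1 (gather 7 mica): mica=7
After 2 (gather 4 mica): mica=11
After 3 (craft sword): mica=8 sword=2
After 4 (craft sword): mica=5 sword=4
After 5 (gather 2 sulfur): mica=5 sulfur=2 sword=4
After 6 (craft barrel): barrel=2 mica=5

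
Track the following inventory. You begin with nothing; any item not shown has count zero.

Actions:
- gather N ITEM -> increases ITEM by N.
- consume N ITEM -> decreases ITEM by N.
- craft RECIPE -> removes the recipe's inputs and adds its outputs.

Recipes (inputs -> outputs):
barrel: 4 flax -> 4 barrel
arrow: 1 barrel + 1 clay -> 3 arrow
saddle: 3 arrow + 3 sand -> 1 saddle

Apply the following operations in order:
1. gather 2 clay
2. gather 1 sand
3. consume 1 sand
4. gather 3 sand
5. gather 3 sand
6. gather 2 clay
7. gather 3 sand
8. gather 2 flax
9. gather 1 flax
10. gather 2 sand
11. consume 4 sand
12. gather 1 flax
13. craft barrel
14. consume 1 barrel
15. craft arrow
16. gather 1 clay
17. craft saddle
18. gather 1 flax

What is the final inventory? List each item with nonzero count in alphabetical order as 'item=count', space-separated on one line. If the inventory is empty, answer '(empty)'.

After 1 (gather 2 clay): clay=2
After 2 (gather 1 sand): clay=2 sand=1
After 3 (consume 1 sand): clay=2
After 4 (gather 3 sand): clay=2 sand=3
After 5 (gather 3 sand): clay=2 sand=6
After 6 (gather 2 clay): clay=4 sand=6
After 7 (gather 3 sand): clay=4 sand=9
After 8 (gather 2 flax): clay=4 flax=2 sand=9
After 9 (gather 1 flax): clay=4 flax=3 sand=9
After 10 (gather 2 sand): clay=4 flax=3 sand=11
After 11 (consume 4 sand): clay=4 flax=3 sand=7
After 12 (gather 1 flax): clay=4 flax=4 sand=7
After 13 (craft barrel): barrel=4 clay=4 sand=7
After 14 (consume 1 barrel): barrel=3 clay=4 sand=7
After 15 (craft arrow): arrow=3 barrel=2 clay=3 sand=7
After 16 (gather 1 clay): arrow=3 barrel=2 clay=4 sand=7
After 17 (craft saddle): barrel=2 clay=4 saddle=1 sand=4
After 18 (gather 1 flax): barrel=2 clay=4 flax=1 saddle=1 sand=4

Answer: barrel=2 clay=4 flax=1 saddle=1 sand=4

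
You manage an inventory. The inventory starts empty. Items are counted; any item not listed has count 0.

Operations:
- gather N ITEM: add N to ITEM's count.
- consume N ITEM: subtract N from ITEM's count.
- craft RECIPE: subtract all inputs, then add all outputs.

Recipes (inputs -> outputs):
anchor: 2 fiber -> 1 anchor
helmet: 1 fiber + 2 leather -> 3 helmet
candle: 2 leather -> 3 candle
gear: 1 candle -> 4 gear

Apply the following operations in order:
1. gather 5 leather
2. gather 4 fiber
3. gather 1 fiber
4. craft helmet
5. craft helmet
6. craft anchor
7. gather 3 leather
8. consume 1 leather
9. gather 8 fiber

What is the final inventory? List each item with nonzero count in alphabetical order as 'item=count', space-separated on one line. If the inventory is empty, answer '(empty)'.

After 1 (gather 5 leather): leather=5
After 2 (gather 4 fiber): fiber=4 leather=5
After 3 (gather 1 fiber): fiber=5 leather=5
After 4 (craft helmet): fiber=4 helmet=3 leather=3
After 5 (craft helmet): fiber=3 helmet=6 leather=1
After 6 (craft anchor): anchor=1 fiber=1 helmet=6 leather=1
After 7 (gather 3 leather): anchor=1 fiber=1 helmet=6 leather=4
After 8 (consume 1 leather): anchor=1 fiber=1 helmet=6 leather=3
After 9 (gather 8 fiber): anchor=1 fiber=9 helmet=6 leather=3

Answer: anchor=1 fiber=9 helmet=6 leather=3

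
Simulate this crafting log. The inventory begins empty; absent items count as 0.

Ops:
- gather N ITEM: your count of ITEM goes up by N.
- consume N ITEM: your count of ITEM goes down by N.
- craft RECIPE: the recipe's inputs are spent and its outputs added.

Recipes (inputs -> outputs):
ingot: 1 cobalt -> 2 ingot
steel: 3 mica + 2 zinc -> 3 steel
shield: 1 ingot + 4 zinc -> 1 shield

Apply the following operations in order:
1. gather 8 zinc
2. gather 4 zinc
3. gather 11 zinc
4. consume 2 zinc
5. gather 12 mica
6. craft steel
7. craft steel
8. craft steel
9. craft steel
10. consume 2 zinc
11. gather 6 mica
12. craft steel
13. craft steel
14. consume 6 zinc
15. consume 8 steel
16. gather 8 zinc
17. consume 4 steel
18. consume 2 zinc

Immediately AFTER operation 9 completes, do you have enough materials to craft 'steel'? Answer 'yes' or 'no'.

After 1 (gather 8 zinc): zinc=8
After 2 (gather 4 zinc): zinc=12
After 3 (gather 11 zinc): zinc=23
After 4 (consume 2 zinc): zinc=21
After 5 (gather 12 mica): mica=12 zinc=21
After 6 (craft steel): mica=9 steel=3 zinc=19
After 7 (craft steel): mica=6 steel=6 zinc=17
After 8 (craft steel): mica=3 steel=9 zinc=15
After 9 (craft steel): steel=12 zinc=13

Answer: no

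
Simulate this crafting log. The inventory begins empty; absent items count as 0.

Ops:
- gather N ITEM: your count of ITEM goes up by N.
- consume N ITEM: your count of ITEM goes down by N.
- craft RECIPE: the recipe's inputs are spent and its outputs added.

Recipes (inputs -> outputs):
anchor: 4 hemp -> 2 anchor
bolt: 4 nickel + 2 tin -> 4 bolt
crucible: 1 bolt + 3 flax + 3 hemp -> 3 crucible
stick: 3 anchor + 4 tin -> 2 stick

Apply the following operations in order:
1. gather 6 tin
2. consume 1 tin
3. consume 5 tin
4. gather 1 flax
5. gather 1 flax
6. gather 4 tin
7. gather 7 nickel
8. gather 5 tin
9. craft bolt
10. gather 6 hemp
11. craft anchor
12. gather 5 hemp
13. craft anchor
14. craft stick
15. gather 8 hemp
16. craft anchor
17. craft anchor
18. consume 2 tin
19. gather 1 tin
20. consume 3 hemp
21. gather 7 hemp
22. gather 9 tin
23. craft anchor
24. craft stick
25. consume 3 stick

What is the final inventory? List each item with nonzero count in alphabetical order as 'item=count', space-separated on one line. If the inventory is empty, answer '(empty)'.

After 1 (gather 6 tin): tin=6
After 2 (consume 1 tin): tin=5
After 3 (consume 5 tin): (empty)
After 4 (gather 1 flax): flax=1
After 5 (gather 1 flax): flax=2
After 6 (gather 4 tin): flax=2 tin=4
After 7 (gather 7 nickel): flax=2 nickel=7 tin=4
After 8 (gather 5 tin): flax=2 nickel=7 tin=9
After 9 (craft bolt): bolt=4 flax=2 nickel=3 tin=7
After 10 (gather 6 hemp): bolt=4 flax=2 hemp=6 nickel=3 tin=7
After 11 (craft anchor): anchor=2 bolt=4 flax=2 hemp=2 nickel=3 tin=7
After 12 (gather 5 hemp): anchor=2 bolt=4 flax=2 hemp=7 nickel=3 tin=7
After 13 (craft anchor): anchor=4 bolt=4 flax=2 hemp=3 nickel=3 tin=7
After 14 (craft stick): anchor=1 bolt=4 flax=2 hemp=3 nickel=3 stick=2 tin=3
After 15 (gather 8 hemp): anchor=1 bolt=4 flax=2 hemp=11 nickel=3 stick=2 tin=3
After 16 (craft anchor): anchor=3 bolt=4 flax=2 hemp=7 nickel=3 stick=2 tin=3
After 17 (craft anchor): anchor=5 bolt=4 flax=2 hemp=3 nickel=3 stick=2 tin=3
After 18 (consume 2 tin): anchor=5 bolt=4 flax=2 hemp=3 nickel=3 stick=2 tin=1
After 19 (gather 1 tin): anchor=5 bolt=4 flax=2 hemp=3 nickel=3 stick=2 tin=2
After 20 (consume 3 hemp): anchor=5 bolt=4 flax=2 nickel=3 stick=2 tin=2
After 21 (gather 7 hemp): anchor=5 bolt=4 flax=2 hemp=7 nickel=3 stick=2 tin=2
After 22 (gather 9 tin): anchor=5 bolt=4 flax=2 hemp=7 nickel=3 stick=2 tin=11
After 23 (craft anchor): anchor=7 bolt=4 flax=2 hemp=3 nickel=3 stick=2 tin=11
After 24 (craft stick): anchor=4 bolt=4 flax=2 hemp=3 nickel=3 stick=4 tin=7
After 25 (consume 3 stick): anchor=4 bolt=4 flax=2 hemp=3 nickel=3 stick=1 tin=7

Answer: anchor=4 bolt=4 flax=2 hemp=3 nickel=3 stick=1 tin=7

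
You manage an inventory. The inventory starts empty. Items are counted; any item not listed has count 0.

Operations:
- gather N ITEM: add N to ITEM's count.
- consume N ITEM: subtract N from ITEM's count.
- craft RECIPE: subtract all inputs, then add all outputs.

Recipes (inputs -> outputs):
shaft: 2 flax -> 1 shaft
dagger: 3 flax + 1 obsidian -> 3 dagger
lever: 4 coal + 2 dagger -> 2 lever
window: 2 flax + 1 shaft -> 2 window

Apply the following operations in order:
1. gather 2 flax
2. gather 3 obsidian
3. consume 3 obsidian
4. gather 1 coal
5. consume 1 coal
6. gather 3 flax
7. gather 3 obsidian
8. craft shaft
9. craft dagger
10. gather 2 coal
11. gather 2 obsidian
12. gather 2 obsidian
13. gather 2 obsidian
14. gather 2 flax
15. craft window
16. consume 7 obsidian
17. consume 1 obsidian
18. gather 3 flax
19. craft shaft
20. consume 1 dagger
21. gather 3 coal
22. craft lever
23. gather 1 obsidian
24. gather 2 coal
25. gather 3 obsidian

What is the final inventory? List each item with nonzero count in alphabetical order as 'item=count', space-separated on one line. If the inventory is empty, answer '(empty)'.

After 1 (gather 2 flax): flax=2
After 2 (gather 3 obsidian): flax=2 obsidian=3
After 3 (consume 3 obsidian): flax=2
After 4 (gather 1 coal): coal=1 flax=2
After 5 (consume 1 coal): flax=2
After 6 (gather 3 flax): flax=5
After 7 (gather 3 obsidian): flax=5 obsidian=3
After 8 (craft shaft): flax=3 obsidian=3 shaft=1
After 9 (craft dagger): dagger=3 obsidian=2 shaft=1
After 10 (gather 2 coal): coal=2 dagger=3 obsidian=2 shaft=1
After 11 (gather 2 obsidian): coal=2 dagger=3 obsidian=4 shaft=1
After 12 (gather 2 obsidian): coal=2 dagger=3 obsidian=6 shaft=1
After 13 (gather 2 obsidian): coal=2 dagger=3 obsidian=8 shaft=1
After 14 (gather 2 flax): coal=2 dagger=3 flax=2 obsidian=8 shaft=1
After 15 (craft window): coal=2 dagger=3 obsidian=8 window=2
After 16 (consume 7 obsidian): coal=2 dagger=3 obsidian=1 window=2
After 17 (consume 1 obsidian): coal=2 dagger=3 window=2
After 18 (gather 3 flax): coal=2 dagger=3 flax=3 window=2
After 19 (craft shaft): coal=2 dagger=3 flax=1 shaft=1 window=2
After 20 (consume 1 dagger): coal=2 dagger=2 flax=1 shaft=1 window=2
After 21 (gather 3 coal): coal=5 dagger=2 flax=1 shaft=1 window=2
After 22 (craft lever): coal=1 flax=1 lever=2 shaft=1 window=2
After 23 (gather 1 obsidian): coal=1 flax=1 lever=2 obsidian=1 shaft=1 window=2
After 24 (gather 2 coal): coal=3 flax=1 lever=2 obsidian=1 shaft=1 window=2
After 25 (gather 3 obsidian): coal=3 flax=1 lever=2 obsidian=4 shaft=1 window=2

Answer: coal=3 flax=1 lever=2 obsidian=4 shaft=1 window=2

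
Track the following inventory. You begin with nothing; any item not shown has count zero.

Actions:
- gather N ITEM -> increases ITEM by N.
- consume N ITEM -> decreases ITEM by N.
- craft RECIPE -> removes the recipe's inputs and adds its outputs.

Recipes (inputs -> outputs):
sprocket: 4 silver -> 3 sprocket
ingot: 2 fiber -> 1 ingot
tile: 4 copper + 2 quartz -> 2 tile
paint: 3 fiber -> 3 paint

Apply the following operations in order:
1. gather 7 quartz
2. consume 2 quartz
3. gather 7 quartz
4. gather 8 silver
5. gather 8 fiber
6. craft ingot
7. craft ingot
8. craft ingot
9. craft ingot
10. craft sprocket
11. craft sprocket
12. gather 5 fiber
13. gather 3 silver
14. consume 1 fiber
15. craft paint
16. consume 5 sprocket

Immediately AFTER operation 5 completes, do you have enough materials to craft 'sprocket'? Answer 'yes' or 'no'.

Answer: yes

Derivation:
After 1 (gather 7 quartz): quartz=7
After 2 (consume 2 quartz): quartz=5
After 3 (gather 7 quartz): quartz=12
After 4 (gather 8 silver): quartz=12 silver=8
After 5 (gather 8 fiber): fiber=8 quartz=12 silver=8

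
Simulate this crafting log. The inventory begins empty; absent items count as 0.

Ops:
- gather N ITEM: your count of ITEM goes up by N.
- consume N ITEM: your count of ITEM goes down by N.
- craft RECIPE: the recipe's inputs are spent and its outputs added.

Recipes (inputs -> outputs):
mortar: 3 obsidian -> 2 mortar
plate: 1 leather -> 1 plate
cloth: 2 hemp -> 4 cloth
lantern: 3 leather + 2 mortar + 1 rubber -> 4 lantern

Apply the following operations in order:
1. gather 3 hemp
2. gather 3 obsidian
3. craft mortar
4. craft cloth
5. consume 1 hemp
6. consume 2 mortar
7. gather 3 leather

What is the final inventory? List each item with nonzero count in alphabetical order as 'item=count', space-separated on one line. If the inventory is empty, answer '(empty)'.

After 1 (gather 3 hemp): hemp=3
After 2 (gather 3 obsidian): hemp=3 obsidian=3
After 3 (craft mortar): hemp=3 mortar=2
After 4 (craft cloth): cloth=4 hemp=1 mortar=2
After 5 (consume 1 hemp): cloth=4 mortar=2
After 6 (consume 2 mortar): cloth=4
After 7 (gather 3 leather): cloth=4 leather=3

Answer: cloth=4 leather=3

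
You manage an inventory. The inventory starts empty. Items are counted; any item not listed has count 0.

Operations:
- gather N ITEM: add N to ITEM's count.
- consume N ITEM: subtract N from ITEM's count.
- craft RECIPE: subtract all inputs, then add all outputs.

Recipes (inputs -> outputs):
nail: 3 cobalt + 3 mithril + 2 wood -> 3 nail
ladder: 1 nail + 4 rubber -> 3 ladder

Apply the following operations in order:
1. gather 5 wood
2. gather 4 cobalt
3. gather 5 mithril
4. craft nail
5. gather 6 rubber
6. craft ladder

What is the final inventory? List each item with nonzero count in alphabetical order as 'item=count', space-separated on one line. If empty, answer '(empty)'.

After 1 (gather 5 wood): wood=5
After 2 (gather 4 cobalt): cobalt=4 wood=5
After 3 (gather 5 mithril): cobalt=4 mithril=5 wood=5
After 4 (craft nail): cobalt=1 mithril=2 nail=3 wood=3
After 5 (gather 6 rubber): cobalt=1 mithril=2 nail=3 rubber=6 wood=3
After 6 (craft ladder): cobalt=1 ladder=3 mithril=2 nail=2 rubber=2 wood=3

Answer: cobalt=1 ladder=3 mithril=2 nail=2 rubber=2 wood=3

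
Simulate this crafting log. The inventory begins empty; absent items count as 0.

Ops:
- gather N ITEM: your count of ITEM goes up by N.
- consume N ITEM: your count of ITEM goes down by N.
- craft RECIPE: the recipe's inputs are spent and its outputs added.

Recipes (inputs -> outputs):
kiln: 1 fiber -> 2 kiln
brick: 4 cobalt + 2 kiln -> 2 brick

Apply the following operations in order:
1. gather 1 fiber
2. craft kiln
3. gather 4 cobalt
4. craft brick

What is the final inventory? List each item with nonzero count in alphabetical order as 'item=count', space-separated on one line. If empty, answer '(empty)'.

After 1 (gather 1 fiber): fiber=1
After 2 (craft kiln): kiln=2
After 3 (gather 4 cobalt): cobalt=4 kiln=2
After 4 (craft brick): brick=2

Answer: brick=2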